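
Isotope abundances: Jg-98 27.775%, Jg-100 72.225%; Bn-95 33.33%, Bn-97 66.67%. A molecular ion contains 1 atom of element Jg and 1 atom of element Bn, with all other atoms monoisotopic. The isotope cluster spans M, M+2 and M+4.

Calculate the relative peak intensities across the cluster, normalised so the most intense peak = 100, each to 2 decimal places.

19.23 : 88.45 : 100.00

Element Jg pattern (n=1): 0.27775 : 0.72225
Element Bn pattern (n=1): 0.3333 : 0.6667
Convolve the two distributions (both contribute in 2-u steps):
  M: 0.27775×0.3333 = 0.092574
  M+2: 0.27775×0.6667 + 0.72225×0.3333 = 0.425902
  M+4: 0.72225×0.6667 = 0.481524
Scale to base peak (0.481524) = 100: 19.23 : 88.45 : 100.00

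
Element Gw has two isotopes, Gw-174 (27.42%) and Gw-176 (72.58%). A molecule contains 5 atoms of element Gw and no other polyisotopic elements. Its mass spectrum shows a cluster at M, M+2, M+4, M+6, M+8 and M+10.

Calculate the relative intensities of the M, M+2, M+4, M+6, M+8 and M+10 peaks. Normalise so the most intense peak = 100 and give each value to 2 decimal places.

0.41 : 5.39 : 28.55 : 75.56 : 100.00 : 52.94

Each Gw atom is independently Gw-174 (p = 0.2742) or Gw-176 (q = 0.7258); the cluster is the binomial expansion (p + q)^5.
P(M) = 0.2742^5 = 0.001550
P(M+2) = 5 × 0.2742^4 × 0.7258^1 = 0.020514
P(M+4) = 10 × 0.2742^3 × 0.7258^2 = 0.108602
P(M+6) = 10 × 0.2742^2 × 0.7258^3 = 0.287466
P(M+8) = 5 × 0.2742^1 × 0.7258^4 = 0.380457
P(M+10) = 0.7258^5 = 0.201412
The M+8 peak is largest (0.380457); scaling to 100 gives 0.41 : 5.39 : 28.55 : 75.56 : 100.00 : 52.94.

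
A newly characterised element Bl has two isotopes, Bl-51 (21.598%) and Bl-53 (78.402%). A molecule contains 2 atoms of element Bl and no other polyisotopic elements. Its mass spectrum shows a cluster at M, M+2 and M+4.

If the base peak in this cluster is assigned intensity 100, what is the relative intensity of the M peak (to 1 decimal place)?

7.6

Term probabilities: M 0.0466, M+2 0.3387, M+4 0.6147. Base peak = M+4.
P(M+4) = C(2,2) × 0.21598^0 × 0.78402^2 = 1 × 1.0000 × 0.61468736 = 0.614687 (base)
P(M) = C(2,0) × 0.21598^2 × 0.78402^0 = 1 × 0.04664736 × 1.0000 = 0.046647
Relative intensity = 0.046647 / 0.614687 × 100 = 7.6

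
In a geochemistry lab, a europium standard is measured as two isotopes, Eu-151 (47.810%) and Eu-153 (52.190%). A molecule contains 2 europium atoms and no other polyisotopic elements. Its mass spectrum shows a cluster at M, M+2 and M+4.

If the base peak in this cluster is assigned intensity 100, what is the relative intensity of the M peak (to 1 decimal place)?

Term probabilities: M 0.2286, M+2 0.4990, M+4 0.2724. Base peak = M+2.
P(M+2) = C(2,1) × 0.47810^1 × 0.52190^1 = 2 × 0.4781 × 0.5219 = 0.499041 (base)
P(M) = C(2,0) × 0.47810^2 × 0.52190^0 = 1 × 0.22857961 × 1.0000 = 0.228580
Relative intensity = 0.228580 / 0.499041 × 100 = 45.8

45.8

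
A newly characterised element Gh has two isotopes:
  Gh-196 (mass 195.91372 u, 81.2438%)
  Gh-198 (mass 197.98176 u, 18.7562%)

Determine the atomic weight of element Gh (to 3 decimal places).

Ar = Σ fᵢ·mᵢ = 0.812438 × 195.91372 + 0.187562 × 197.98176
= 159.167751 + 37.133855 = 196.301606 u

196.302 u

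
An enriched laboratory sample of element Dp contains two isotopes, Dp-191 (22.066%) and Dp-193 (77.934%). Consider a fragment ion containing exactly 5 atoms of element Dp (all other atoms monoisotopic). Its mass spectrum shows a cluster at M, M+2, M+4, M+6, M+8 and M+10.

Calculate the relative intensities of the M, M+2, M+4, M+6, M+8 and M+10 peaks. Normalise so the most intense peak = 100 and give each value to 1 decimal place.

0.1 : 2.3 : 16.0 : 56.6 : 100.0 : 70.6

Each Dp atom is independently Dp-191 (p = 0.22066) or Dp-193 (q = 0.77934); the cluster is the binomial expansion (p + q)^5.
P(M) = 0.22066^5 = 0.000523
P(M+2) = 5 × 0.22066^4 × 0.77934^1 = 0.009238
P(M+4) = 10 × 0.22066^3 × 0.77934^2 = 0.065257
P(M+6) = 10 × 0.22066^2 × 0.77934^3 = 0.230477
P(M+8) = 5 × 0.22066^1 × 0.77934^4 = 0.407007
P(M+10) = 0.77934^5 = 0.287498
The M+8 peak is largest (0.407007); scaling to 100 gives 0.1 : 2.3 : 16.0 : 56.6 : 100.0 : 70.6.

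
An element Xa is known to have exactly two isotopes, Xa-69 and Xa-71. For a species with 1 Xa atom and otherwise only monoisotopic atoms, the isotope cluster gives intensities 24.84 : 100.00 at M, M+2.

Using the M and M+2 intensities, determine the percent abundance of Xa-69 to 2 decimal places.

If p is the fraction of Xa that is Xa-69, then I(M+2)/I(M) = [C(1,1)·p^0·(1−p)] / p^1 = 1·(1−p)/p = 100.00/24.84 = 4.0258
(1−p)/p = 4.0258/1 = 4.0258  ⇒  p = 1/(1 + 4.0258) = 0.1990
Xa-69: 19.90%, Xa-71: 80.10%.

19.90%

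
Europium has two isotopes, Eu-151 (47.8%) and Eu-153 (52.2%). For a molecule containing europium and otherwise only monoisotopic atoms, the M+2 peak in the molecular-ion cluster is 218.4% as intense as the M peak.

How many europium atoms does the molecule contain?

For n independent Eu atoms, I(M+2)/I(M) = n · (abundance Eu-153) / (abundance Eu-151) = n · 0.522/0.478.
n = 2.184 × 0.478/0.522 = 2.00 ≈ 2

2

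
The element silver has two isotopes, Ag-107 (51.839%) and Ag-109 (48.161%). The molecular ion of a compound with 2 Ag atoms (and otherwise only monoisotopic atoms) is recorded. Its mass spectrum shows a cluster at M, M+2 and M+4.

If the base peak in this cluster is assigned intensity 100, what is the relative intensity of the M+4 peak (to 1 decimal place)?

Binomial terms of (0.51839 + 0.48161)^2: M 0.2687, M+2 0.4993, M+4 0.2319 → M+2 is the base peak.
P(M+2) = C(2,1) × 0.51839^1 × 0.48161^1 = 2 × 0.51839 × 0.48161 = 0.499324 (base)
P(M+4) = C(2,2) × 0.51839^0 × 0.48161^2 = 1 × 1.0000 × 0.23194819 = 0.231948
Relative intensity = 0.231948 / 0.499324 × 100 = 46.5

46.5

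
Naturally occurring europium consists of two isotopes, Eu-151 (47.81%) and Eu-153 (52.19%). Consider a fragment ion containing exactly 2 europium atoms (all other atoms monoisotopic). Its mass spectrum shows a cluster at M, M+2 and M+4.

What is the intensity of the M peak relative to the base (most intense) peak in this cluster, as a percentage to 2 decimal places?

Term probabilities: M 0.2286, M+2 0.4990, M+4 0.2724. Base peak = M+2.
P(M+2) = C(2,1) × 0.4781^1 × 0.5219^1 = 2 × 0.4781 × 0.5219 = 0.499041 (base)
P(M) = C(2,0) × 0.4781^2 × 0.5219^0 = 1 × 0.22857961 × 1.0000 = 0.228580
Relative intensity = 0.228580 / 0.499041 × 100 = 45.80

45.80%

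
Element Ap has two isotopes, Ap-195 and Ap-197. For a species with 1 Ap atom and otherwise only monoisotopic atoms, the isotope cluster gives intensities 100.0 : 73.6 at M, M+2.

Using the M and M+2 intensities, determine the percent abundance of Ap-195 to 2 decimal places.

57.60%

Write p for the Ap-195 fraction. I(M+2)/I(M) = [C(1,1)·p^0·(1−p)] / p^1 = 1·(1−p)/p = 73.6/100.0 = 0.7360
(1−p)/p = 0.7360/1 = 0.7360  ⇒  p = 1/(1 + 0.7360) = 0.5760
Ap-195: 57.60%, Ap-197: 42.40%.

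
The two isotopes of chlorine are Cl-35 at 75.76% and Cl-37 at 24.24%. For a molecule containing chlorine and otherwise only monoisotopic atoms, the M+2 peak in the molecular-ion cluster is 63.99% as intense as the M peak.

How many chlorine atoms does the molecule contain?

2

The M+2/M ratio from n Cl atoms is n · q/p = n · 0.2424/0.7576.
n = 0.6399 × 0.7576/0.2424 = 2.00 ≈ 2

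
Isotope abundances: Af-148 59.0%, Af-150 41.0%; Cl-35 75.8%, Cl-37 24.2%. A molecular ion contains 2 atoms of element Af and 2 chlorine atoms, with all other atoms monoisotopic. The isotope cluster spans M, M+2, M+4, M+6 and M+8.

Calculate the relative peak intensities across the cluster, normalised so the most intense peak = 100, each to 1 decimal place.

Element Af pattern (n=2): 0.3481 : 0.4838 : 0.1681
Chlorine pattern (n=2): 0.574564 : 0.366872 : 0.058564
Convolve the two distributions (both contribute in 2-u steps):
  M: 0.3481×0.574564 = 0.200006
  M+2: 0.3481×0.366872 + 0.4838×0.574564 = 0.405682
  M+4: 0.3481×0.058564 + 0.4838×0.366872 + 0.1681×0.574564 = 0.294463
  M+6: 0.4838×0.058564 + 0.1681×0.366872 = 0.090004
  M+8: 0.1681×0.058564 = 0.009845
Scale to base peak (0.405682) = 100: 49.3 : 100.0 : 72.6 : 22.2 : 2.4

49.3 : 100.0 : 72.6 : 22.2 : 2.4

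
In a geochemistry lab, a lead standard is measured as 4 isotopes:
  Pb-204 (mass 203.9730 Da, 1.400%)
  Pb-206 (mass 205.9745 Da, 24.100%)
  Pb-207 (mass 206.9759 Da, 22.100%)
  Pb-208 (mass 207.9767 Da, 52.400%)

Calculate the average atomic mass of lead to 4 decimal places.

The abundance-weighted mean is 0.01400 × 203.9730 + 0.24100 × 205.9745 + 0.22100 × 206.9759 + 0.52400 × 207.9767
= 2.85562 + 49.63985 + 45.74167 + 108.97979 = 207.21693 Da

207.2169 Da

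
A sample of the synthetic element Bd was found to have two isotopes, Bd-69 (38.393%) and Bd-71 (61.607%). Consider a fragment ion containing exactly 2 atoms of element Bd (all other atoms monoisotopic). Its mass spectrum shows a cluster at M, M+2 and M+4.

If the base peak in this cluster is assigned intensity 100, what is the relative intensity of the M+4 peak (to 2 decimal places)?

80.23

Term probabilities: M 0.1474, M+2 0.4731, M+4 0.3795. Base peak = M+2.
P(M+2) = C(2,1) × 0.38393^1 × 0.61607^1 = 2 × 0.38393 × 0.61607 = 0.473056 (base)
P(M+4) = C(2,2) × 0.38393^0 × 0.61607^2 = 1 × 1.0000 × 0.37954224 = 0.379542
Relative intensity = 0.379542 / 0.473056 × 100 = 80.23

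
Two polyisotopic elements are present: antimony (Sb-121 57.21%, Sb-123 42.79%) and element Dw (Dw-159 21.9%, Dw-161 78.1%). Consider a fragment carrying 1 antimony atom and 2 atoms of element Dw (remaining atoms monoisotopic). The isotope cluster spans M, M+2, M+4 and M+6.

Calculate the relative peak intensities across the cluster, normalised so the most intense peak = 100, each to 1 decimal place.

Antimony pattern (n=1): 0.5721 : 0.4279
Element Dw pattern (n=2): 0.047961 : 0.342078 : 0.609961
Convolve the two distributions (both contribute in 2-u steps):
  M: 0.5721×0.047961 = 0.027438
  M+2: 0.5721×0.342078 + 0.4279×0.047961 = 0.216225
  M+4: 0.5721×0.609961 + 0.4279×0.342078 = 0.495334
  M+6: 0.4279×0.609961 = 0.261002
Scale to base peak (0.495334) = 100: 5.5 : 43.7 : 100.0 : 52.7

5.5 : 43.7 : 100.0 : 52.7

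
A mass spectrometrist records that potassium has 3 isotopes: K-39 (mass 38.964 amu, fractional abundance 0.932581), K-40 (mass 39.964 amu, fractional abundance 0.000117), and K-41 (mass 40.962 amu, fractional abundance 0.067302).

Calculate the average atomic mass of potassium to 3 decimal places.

Ar = Σ fᵢ·mᵢ = 0.932581 × 38.964 + 0.000117 × 39.964 + 0.067302 × 40.962
= 36.3371 + 0.0047 + 2.7568 = 39.0986 amu

39.099 amu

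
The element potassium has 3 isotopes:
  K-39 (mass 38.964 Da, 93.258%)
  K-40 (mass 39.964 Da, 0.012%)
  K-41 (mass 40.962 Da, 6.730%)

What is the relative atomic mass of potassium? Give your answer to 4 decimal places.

39.0986 Da

Average mass = Σ (abundance × isotope mass) = 0.93258 × 38.964 + 0.00012 × 39.964 + 0.06730 × 40.962
= 36.33705 + 0.00480 + 2.75674 = 39.09859 Da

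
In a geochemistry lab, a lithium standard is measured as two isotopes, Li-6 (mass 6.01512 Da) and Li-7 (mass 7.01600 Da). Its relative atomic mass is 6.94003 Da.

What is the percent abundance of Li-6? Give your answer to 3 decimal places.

7.590%

Let x be the fractional abundance of Li-6; then Li-7 has abundance 1 − x.
6.01512·x + 7.01600·(1 − x) = 6.94003
(6.01512 − 7.01600)·x = 6.94003 − 7.01600
x = -0.07597 / -1.00088 = 0.07590 → 7.590% Li-6, 92.410% Li-7.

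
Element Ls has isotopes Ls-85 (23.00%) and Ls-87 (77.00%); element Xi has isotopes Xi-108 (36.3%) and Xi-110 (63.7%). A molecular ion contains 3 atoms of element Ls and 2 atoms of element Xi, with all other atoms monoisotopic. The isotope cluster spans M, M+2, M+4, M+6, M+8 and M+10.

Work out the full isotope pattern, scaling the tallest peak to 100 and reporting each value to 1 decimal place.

0.4 : 5.8 : 30.6 : 79.3 : 100.0 : 49.1

Element Ls pattern (n=3): 0.012167 : 0.122199 : 0.409101 : 0.456533
Element Xi pattern (n=2): 0.131769 : 0.462462 : 0.405769
Convolve the two distributions (both contribute in 2-u steps):
  M: 0.012167×0.131769 = 0.001603
  M+2: 0.012167×0.462462 + 0.122199×0.131769 = 0.021729
  M+4: 0.012167×0.405769 + 0.122199×0.462462 + 0.409101×0.131769 = 0.115356
  M+6: 0.122199×0.405769 + 0.409101×0.462462 + 0.456533×0.131769 = 0.298935
  M+8: 0.409101×0.405769 + 0.456533×0.462462 = 0.377130
  M+10: 0.456533×0.405769 = 0.185247
Scale to base peak (0.377130) = 100: 0.4 : 5.8 : 30.6 : 79.3 : 100.0 : 49.1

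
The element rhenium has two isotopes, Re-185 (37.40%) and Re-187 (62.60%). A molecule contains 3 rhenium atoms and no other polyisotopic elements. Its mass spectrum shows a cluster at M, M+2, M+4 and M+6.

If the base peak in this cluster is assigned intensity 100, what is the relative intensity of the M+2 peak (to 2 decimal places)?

Term probabilities: M 0.0523, M+2 0.2627, M+4 0.4397, M+6 0.2453. Base peak = M+4.
P(M+4) = C(3,2) × 0.3740^1 × 0.6260^2 = 3 × 0.3740 × 0.391876 = 0.439685 (base)
P(M+2) = C(3,1) × 0.3740^2 × 0.6260^1 = 3 × 0.139876 × 0.6260 = 0.262687
Relative intensity = 0.262687 / 0.439685 × 100 = 59.74

59.74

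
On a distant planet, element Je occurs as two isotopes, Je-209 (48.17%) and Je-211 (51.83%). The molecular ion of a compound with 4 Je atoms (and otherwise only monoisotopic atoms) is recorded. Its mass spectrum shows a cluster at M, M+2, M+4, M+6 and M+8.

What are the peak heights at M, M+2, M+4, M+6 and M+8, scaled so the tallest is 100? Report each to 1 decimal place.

14.4 : 62.0 : 100.0 : 71.7 : 19.3

The 4 Je atoms are independent, so intensities follow the terms of (0.4817 + 0.5183)^4.
P(M) = 0.4817^4 = 0.053840
P(M+2) = 4 × 0.4817^3 × 0.5183^1 = 0.231724
P(M+4) = 6 × 0.4817^2 × 0.5183^2 = 0.373996
P(M+6) = 4 × 0.4817^1 × 0.5183^3 = 0.268275
P(M+8) = 0.5183^4 = 0.072165
The M+4 peak is largest (0.373996); scaling to 100 gives 14.4 : 62.0 : 100.0 : 71.7 : 19.3.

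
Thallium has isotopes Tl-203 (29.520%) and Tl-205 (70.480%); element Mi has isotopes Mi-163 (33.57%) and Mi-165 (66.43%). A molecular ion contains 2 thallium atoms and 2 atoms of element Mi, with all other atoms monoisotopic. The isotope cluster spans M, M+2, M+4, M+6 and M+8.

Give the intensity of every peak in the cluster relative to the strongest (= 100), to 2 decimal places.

2.42 : 21.17 : 69.11 : 100.00 : 54.10

Thallium pattern (n=2): 0.08714304 : 0.41611392 : 0.49674304
Element Mi pattern (n=2): 0.11269449 : 0.44601102 : 0.44129449
Convolve the two distributions (both contribute in 2-u steps):
  M: 0.08714304×0.11269449 = 0.009821
  M+2: 0.08714304×0.44601102 + 0.41611392×0.11269449 = 0.085761
  M+4: 0.08714304×0.44129449 + 0.41611392×0.44601102 + 0.49674304×0.11269449 = 0.280027
  M+6: 0.41611392×0.44129449 + 0.49674304×0.44601102 = 0.405182
  M+8: 0.49674304×0.44129449 = 0.219210
Scale to base peak (0.405182) = 100: 2.42 : 21.17 : 69.11 : 100.00 : 54.10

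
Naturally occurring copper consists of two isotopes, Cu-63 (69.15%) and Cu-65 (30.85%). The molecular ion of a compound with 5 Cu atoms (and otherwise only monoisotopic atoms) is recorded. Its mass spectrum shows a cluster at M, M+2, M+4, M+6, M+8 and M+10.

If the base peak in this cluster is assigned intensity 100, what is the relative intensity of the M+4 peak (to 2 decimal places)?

Binomial terms of (0.6915 + 0.3085)^5: M 0.1581, M+2 0.3527, M+4 0.3147, M+6 0.1404, M+8 0.0313, M+10 0.0028 → M+2 is the base peak.
P(M+2) = C(5,1) × 0.6915^4 × 0.3085^1 = 5 × 0.2286487 × 0.3085 = 0.352691 (base)
P(M+4) = C(5,2) × 0.6915^3 × 0.3085^2 = 10 × 0.33065611 × 0.09517225 = 0.314693
Relative intensity = 0.314693 / 0.352691 × 100 = 89.23

89.23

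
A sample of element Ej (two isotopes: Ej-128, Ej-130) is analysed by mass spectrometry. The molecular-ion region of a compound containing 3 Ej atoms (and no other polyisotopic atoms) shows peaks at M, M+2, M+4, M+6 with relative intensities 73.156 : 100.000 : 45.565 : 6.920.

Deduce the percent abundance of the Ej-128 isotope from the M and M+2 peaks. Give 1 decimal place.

68.7%

Write p for the Ej-128 fraction. I(M+2)/I(M) = [C(3,1)·p^2·(1−p)] / p^3 = 3·(1−p)/p = 100.000/73.156 = 1.3669
(1−p)/p = 1.3669/3 = 0.4556  ⇒  p = 1/(1 + 0.4556) = 0.6870
Ej-128: 68.7%, Ej-130: 31.3%.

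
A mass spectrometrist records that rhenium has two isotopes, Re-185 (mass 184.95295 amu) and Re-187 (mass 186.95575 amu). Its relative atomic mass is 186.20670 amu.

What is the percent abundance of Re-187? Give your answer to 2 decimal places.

Writing the weighted mean with unknown fraction x of Re-185:
184.95295·x + 186.95575·(1 − x) = 186.20670
(184.95295 − 186.95575)·x = 186.20670 − 186.95575
x = -0.74905 / -2.00280 = 0.37400 → 37.40% Re-185, 62.60% Re-187.

62.60%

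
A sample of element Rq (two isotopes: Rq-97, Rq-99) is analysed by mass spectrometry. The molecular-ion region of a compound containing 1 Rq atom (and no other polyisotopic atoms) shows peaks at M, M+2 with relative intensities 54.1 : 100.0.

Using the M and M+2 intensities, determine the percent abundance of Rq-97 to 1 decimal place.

Write p for the Rq-97 fraction. I(M+2)/I(M) = [C(1,1)·p^0·(1−p)] / p^1 = 1·(1−p)/p = 100.0/54.1 = 1.8484
(1−p)/p = 1.8484/1 = 1.8484  ⇒  p = 1/(1 + 1.8484) = 0.3511
Rq-97: 35.1%, Rq-99: 64.9%.

35.1%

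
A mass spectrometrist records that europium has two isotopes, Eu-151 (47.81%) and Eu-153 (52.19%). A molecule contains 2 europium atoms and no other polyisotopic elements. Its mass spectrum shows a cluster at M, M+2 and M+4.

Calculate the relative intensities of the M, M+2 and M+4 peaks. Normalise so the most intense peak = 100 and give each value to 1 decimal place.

45.8 : 100.0 : 54.6

The 2 Eu atoms are independent, so intensities follow the terms of (0.4781 + 0.5219)^2.
P(M) = 0.4781^2 = 0.228580
P(M+2) = 2 × 0.4781^1 × 0.5219^1 = 0.499041
P(M+4) = 0.5219^2 = 0.272380
The M+2 peak is largest (0.499041); scaling to 100 gives 45.8 : 100.0 : 54.6.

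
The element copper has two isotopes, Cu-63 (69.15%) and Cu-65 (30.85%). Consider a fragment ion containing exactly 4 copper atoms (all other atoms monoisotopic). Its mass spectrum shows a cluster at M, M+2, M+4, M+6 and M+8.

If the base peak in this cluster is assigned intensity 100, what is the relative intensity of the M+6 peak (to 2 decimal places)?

19.90

Binomial terms of (0.6915 + 0.3085)^4: M 0.2286, M+2 0.4080, M+4 0.2731, M+6 0.0812, M+8 0.0091 → M+2 is the base peak.
P(M+2) = C(4,1) × 0.6915^3 × 0.3085^1 = 4 × 0.33065611 × 0.3085 = 0.408030 (base)
P(M+6) = C(4,3) × 0.6915^1 × 0.3085^3 = 4 × 0.6915 × 0.02936064 = 0.081212
Relative intensity = 0.081212 / 0.408030 × 100 = 19.90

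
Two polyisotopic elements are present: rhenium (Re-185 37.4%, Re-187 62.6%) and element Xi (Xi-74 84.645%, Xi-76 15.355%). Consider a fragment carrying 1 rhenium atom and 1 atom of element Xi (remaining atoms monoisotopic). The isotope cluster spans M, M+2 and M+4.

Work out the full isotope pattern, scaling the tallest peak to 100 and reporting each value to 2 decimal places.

53.90 : 100.00 : 16.37

Rhenium pattern (n=1): 0.3740 : 0.6260
Element Xi pattern (n=1): 0.84645 : 0.15355
Convolve the two distributions (both contribute in 2-u steps):
  M: 0.3740×0.84645 = 0.316572
  M+2: 0.3740×0.15355 + 0.6260×0.84645 = 0.587305
  M+4: 0.6260×0.15355 = 0.096122
Scale to base peak (0.587305) = 100: 53.90 : 100.00 : 16.37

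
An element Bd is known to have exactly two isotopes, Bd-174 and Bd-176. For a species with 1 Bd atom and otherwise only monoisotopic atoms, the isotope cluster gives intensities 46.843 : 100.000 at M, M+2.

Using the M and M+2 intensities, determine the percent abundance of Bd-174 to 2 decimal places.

If p is the fraction of Bd that is Bd-174, then I(M+2)/I(M) = [C(1,1)·p^0·(1−p)] / p^1 = 1·(1−p)/p = 100.000/46.843 = 2.1348
(1−p)/p = 2.1348/1 = 2.1348  ⇒  p = 1/(1 + 2.1348) = 0.3190
Bd-174: 31.90%, Bd-176: 68.10%.

31.90%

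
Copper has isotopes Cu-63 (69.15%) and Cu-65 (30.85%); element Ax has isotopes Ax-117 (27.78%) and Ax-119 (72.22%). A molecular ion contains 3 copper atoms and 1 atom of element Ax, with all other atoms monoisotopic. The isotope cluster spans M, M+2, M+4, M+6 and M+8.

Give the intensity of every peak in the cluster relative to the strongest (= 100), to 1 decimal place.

24.5 : 96.6 : 100.0 : 40.3 : 5.7

Copper pattern (n=3): 0.33065611 : 0.44254842 : 0.19743483 : 0.02936064
Element Ax pattern (n=1): 0.2778 : 0.7222
Convolve the two distributions (both contribute in 2-u steps):
  M: 0.33065611×0.2778 = 0.091856
  M+2: 0.33065611×0.7222 + 0.44254842×0.2778 = 0.361740
  M+4: 0.44254842×0.7222 + 0.19743483×0.2778 = 0.374456
  M+6: 0.19743483×0.7222 + 0.02936064×0.2778 = 0.150744
  M+8: 0.02936064×0.7222 = 0.021204
Scale to base peak (0.374456) = 100: 24.5 : 96.6 : 100.0 : 40.3 : 5.7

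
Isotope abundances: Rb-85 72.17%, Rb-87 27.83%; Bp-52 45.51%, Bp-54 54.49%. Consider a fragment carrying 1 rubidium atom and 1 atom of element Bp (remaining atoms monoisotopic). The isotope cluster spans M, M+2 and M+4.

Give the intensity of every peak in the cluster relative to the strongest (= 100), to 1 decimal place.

63.2 : 100.0 : 29.2

Rubidium pattern (n=1): 0.7217 : 0.2783
Element Bp pattern (n=1): 0.4551 : 0.5449
Convolve the two distributions (both contribute in 2-u steps):
  M: 0.7217×0.4551 = 0.328446
  M+2: 0.7217×0.5449 + 0.2783×0.4551 = 0.519909
  M+4: 0.2783×0.5449 = 0.151646
Scale to base peak (0.519909) = 100: 63.2 : 100.0 : 29.2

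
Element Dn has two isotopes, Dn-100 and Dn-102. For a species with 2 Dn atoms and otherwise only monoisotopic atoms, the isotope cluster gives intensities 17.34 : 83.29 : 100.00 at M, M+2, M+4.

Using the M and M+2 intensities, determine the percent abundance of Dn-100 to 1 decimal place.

Let p = fractional abundance of Dn-100. I(M+2)/I(M) = [C(2,1)·p^1·(1−p)] / p^2 = 2·(1−p)/p = 83.29/17.34 = 4.8033
(1−p)/p = 4.8033/2 = 2.4017  ⇒  p = 1/(1 + 2.4017) = 0.2940
Dn-100: 29.4%, Dn-102: 70.6%.

29.4%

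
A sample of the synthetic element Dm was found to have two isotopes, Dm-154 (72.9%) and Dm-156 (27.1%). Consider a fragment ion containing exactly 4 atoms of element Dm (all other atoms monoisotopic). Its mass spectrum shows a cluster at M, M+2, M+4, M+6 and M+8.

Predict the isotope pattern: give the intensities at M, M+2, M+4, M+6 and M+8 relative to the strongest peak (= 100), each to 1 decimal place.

67.3 : 100.0 : 55.8 : 13.8 : 1.3

The 4 Dm atoms are independent, so intensities follow the terms of (0.729 + 0.271)^4.
P(M) = 0.729^4 = 0.282430
P(M+2) = 4 × 0.729^3 × 0.271^1 = 0.419964
P(M+4) = 6 × 0.729^2 × 0.271^2 = 0.234177
P(M+6) = 4 × 0.729^1 × 0.271^3 = 0.058036
P(M+8) = 0.271^4 = 0.005394
The M+2 peak is largest (0.419964); scaling to 100 gives 67.3 : 100.0 : 55.8 : 13.8 : 1.3.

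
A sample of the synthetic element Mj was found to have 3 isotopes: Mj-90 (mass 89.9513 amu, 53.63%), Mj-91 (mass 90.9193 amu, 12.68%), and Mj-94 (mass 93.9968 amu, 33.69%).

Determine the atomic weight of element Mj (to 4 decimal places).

Average mass = Σ (abundance × isotope mass) = 0.5363 × 89.9513 + 0.1268 × 90.9193 + 0.3369 × 93.9968
= 48.24088 + 11.52857 + 31.66752 = 91.43697 amu

91.4370 amu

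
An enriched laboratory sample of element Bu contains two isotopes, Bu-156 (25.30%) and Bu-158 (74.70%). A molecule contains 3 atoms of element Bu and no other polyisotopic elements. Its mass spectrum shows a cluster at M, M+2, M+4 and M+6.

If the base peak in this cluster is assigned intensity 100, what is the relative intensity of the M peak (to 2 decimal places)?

Binomial terms of (0.2530 + 0.7470)^3: M 0.0162, M+2 0.1434, M+4 0.4235, M+6 0.4168 → M+4 is the base peak.
P(M+4) = C(3,2) × 0.2530^1 × 0.7470^2 = 3 × 0.2530 × 0.558009 = 0.423529 (base)
P(M) = C(3,0) × 0.2530^3 × 0.7470^0 = 1 × 0.01619428 × 1.0000 = 0.016194
Relative intensity = 0.016194 / 0.423529 × 100 = 3.82

3.82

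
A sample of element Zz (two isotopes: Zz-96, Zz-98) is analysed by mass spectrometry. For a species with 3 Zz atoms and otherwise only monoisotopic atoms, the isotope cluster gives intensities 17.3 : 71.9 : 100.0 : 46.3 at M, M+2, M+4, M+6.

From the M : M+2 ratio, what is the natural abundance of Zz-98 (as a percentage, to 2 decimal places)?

Write p for the Zz-96 fraction. I(M+2)/I(M) = [C(3,1)·p^2·(1−p)] / p^3 = 3·(1−p)/p = 71.9/17.3 = 4.1561
(1−p)/p = 4.1561/3 = 1.3854  ⇒  p = 1/(1 + 1.3854) = 0.4192
Zz-96: 41.92%, Zz-98: 58.08%.

58.08%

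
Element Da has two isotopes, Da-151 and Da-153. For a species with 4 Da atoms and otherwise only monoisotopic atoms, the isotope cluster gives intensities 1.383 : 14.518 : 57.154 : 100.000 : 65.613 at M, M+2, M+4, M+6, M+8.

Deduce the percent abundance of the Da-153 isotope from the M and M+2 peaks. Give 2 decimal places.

72.41%

If p is the fraction of Da that is Da-151, then I(M+2)/I(M) = [C(4,1)·p^3·(1−p)] / p^4 = 4·(1−p)/p = 14.518/1.383 = 10.4975
(1−p)/p = 10.4975/4 = 2.6244  ⇒  p = 1/(1 + 2.6244) = 0.2759
Da-151: 27.59%, Da-153: 72.41%.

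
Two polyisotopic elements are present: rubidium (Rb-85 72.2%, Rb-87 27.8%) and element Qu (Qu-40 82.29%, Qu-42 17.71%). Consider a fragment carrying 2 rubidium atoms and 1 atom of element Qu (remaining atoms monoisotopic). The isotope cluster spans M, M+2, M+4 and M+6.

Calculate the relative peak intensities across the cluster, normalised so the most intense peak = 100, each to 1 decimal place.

100.0 : 98.5 : 31.4 : 3.2

Rubidium pattern (n=2): 0.521284 : 0.401432 : 0.077284
Element Qu pattern (n=1): 0.8229 : 0.1771
Convolve the two distributions (both contribute in 2-u steps):
  M: 0.521284×0.8229 = 0.428965
  M+2: 0.521284×0.1771 + 0.401432×0.8229 = 0.422658
  M+4: 0.401432×0.1771 + 0.077284×0.8229 = 0.134691
  M+6: 0.077284×0.1771 = 0.013687
Scale to base peak (0.428965) = 100: 100.0 : 98.5 : 31.4 : 3.2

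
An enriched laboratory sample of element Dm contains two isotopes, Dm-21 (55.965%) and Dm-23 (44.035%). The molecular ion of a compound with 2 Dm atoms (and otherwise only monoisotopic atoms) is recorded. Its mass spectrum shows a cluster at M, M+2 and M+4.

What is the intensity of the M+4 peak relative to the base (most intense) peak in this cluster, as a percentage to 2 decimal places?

Term probabilities: M 0.3132, M+2 0.4929, M+4 0.1939. Base peak = M+2.
P(M+2) = C(2,1) × 0.55965^1 × 0.44035^1 = 2 × 0.55965 × 0.44035 = 0.492884 (base)
P(M+4) = C(2,2) × 0.55965^0 × 0.44035^2 = 1 × 1.0000 × 0.19390812 = 0.193908
Relative intensity = 0.193908 / 0.492884 × 100 = 39.34

39.34%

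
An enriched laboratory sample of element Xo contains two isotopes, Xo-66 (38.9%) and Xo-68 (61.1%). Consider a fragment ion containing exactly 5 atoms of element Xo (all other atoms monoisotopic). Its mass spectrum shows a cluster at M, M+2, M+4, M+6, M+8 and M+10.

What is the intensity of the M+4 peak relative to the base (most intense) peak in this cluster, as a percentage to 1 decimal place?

Term probabilities: M 0.0089, M+2 0.0700, M+4 0.2198, M+6 0.3452, M+8 0.2711, M+10 0.0852. Base peak = M+6.
P(M+6) = C(5,3) × 0.389^2 × 0.611^3 = 10 × 0.151321 × 0.22809913 = 0.345162 (base)
P(M+4) = C(5,2) × 0.389^3 × 0.611^2 = 10 × 0.05886387 × 0.373321 = 0.219751
Relative intensity = 0.219751 / 0.345162 × 100 = 63.7

63.7%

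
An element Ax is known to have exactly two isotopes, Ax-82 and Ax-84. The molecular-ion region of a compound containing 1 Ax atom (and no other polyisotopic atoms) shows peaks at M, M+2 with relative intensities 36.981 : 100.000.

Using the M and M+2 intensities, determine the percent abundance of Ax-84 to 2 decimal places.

73.00%

If p is the fraction of Ax that is Ax-82, then I(M+2)/I(M) = [C(1,1)·p^0·(1−p)] / p^1 = 1·(1−p)/p = 100.000/36.981 = 2.7041
(1−p)/p = 2.7041/1 = 2.7041  ⇒  p = 1/(1 + 2.7041) = 0.2700
Ax-82: 27.00%, Ax-84: 73.00%.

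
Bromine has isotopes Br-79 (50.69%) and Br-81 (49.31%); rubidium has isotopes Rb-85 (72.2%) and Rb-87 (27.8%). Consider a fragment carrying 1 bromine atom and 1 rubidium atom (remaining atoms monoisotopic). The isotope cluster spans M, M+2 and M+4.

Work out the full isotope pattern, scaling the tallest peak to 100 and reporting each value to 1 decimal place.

Bromine pattern (n=1): 0.5069 : 0.4931
Rubidium pattern (n=1): 0.7220 : 0.2780
Convolve the two distributions (both contribute in 2-u steps):
  M: 0.5069×0.7220 = 0.365982
  M+2: 0.5069×0.2780 + 0.4931×0.7220 = 0.496936
  M+4: 0.4931×0.2780 = 0.137082
Scale to base peak (0.496936) = 100: 73.6 : 100.0 : 27.6

73.6 : 100.0 : 27.6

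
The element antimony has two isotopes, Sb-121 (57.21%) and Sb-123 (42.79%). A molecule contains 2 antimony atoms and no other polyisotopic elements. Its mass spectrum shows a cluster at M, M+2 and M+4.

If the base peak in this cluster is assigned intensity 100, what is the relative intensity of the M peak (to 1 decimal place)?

(0.5721 + 0.4279)^2 gives M 0.3273, M+2 0.4896, M+4 0.1831; the largest is M+2.
P(M+2) = C(2,1) × 0.5721^1 × 0.4279^1 = 2 × 0.5721 × 0.4279 = 0.489603 (base)
P(M) = C(2,0) × 0.5721^2 × 0.4279^0 = 1 × 0.32729841 × 1.0000 = 0.327298
Relative intensity = 0.327298 / 0.489603 × 100 = 66.8

66.8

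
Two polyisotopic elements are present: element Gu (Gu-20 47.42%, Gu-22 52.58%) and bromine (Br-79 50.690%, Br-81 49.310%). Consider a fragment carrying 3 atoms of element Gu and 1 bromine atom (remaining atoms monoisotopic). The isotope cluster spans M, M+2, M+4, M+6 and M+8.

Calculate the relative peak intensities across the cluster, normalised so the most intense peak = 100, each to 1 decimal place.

Element Gu pattern (n=3): 0.10663129 : 0.35470306 : 0.39330002 : 0.14536563
Bromine pattern (n=1): 0.5069 : 0.4931
Convolve the two distributions (both contribute in 2-u steps):
  M: 0.10663129×0.5069 = 0.054051
  M+2: 0.10663129×0.4931 + 0.35470306×0.5069 = 0.232379
  M+4: 0.35470306×0.4931 + 0.39330002×0.5069 = 0.374268
  M+6: 0.39330002×0.4931 + 0.14536563×0.5069 = 0.267622
  M+8: 0.14536563×0.4931 = 0.071680
Scale to base peak (0.374268) = 100: 14.4 : 62.1 : 100.0 : 71.5 : 19.2

14.4 : 62.1 : 100.0 : 71.5 : 19.2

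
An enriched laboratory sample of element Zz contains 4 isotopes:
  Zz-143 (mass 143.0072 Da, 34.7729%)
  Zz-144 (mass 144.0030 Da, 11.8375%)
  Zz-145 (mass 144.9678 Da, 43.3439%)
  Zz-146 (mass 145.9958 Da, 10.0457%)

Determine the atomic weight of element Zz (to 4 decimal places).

144.2751 Da

Ar = Σ fᵢ·mᵢ = 0.347729 × 143.0072 + 0.118375 × 144.0030 + 0.433439 × 144.9678 + 0.100457 × 145.9958
= 49.72775 + 17.04636 + 62.83470 + 14.66630 = 144.27511 Da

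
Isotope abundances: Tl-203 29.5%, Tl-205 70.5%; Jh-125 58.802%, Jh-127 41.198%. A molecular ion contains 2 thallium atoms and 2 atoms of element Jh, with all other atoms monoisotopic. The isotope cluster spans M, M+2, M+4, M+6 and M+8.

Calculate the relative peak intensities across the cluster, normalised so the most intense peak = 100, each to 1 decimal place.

7.8 : 47.9 : 100.0 : 80.2 : 21.7

Thallium pattern (n=2): 0.087025 : 0.41595 : 0.497025
Element Jh pattern (n=2): 0.34576752 : 0.48450496 : 0.16972752
Convolve the two distributions (both contribute in 2-u steps):
  M: 0.087025×0.34576752 = 0.030090
  M+2: 0.087025×0.48450496 + 0.41595×0.34576752 = 0.185986
  M+4: 0.087025×0.16972752 + 0.41595×0.48450496 + 0.497025×0.34576752 = 0.388155
  M+6: 0.41595×0.16972752 + 0.497025×0.48450496 = 0.311409
  M+8: 0.497025×0.16972752 = 0.084359
Scale to base peak (0.388155) = 100: 7.8 : 47.9 : 100.0 : 80.2 : 21.7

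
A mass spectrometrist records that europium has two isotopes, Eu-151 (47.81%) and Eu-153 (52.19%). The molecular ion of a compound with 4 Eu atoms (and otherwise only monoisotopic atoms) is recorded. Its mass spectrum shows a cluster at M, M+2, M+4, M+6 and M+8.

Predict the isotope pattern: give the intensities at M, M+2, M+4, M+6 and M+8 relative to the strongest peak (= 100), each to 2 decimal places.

Each Eu atom is independently Eu-151 (p = 0.4781) or Eu-153 (q = 0.5219); the cluster is the binomial expansion (p + q)^4.
P(M) = 0.4781^4 = 0.052249
P(M+2) = 4 × 0.4781^3 × 0.5219^1 = 0.228141
P(M+4) = 6 × 0.4781^2 × 0.5219^2 = 0.373563
P(M+6) = 4 × 0.4781^1 × 0.5219^3 = 0.271857
P(M+8) = 0.5219^4 = 0.074191
The M+4 peak is largest (0.373563); scaling to 100 gives 13.99 : 61.07 : 100.00 : 72.77 : 19.86.

13.99 : 61.07 : 100.00 : 72.77 : 19.86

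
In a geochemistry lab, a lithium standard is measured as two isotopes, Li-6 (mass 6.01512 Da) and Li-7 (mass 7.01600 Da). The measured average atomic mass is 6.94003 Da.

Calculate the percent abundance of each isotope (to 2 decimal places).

Li-6: 7.59%, Li-7: 92.41%

Let x be the fractional abundance of Li-6; then Li-7 has abundance 1 − x.
6.01512·x + 7.01600·(1 − x) = 6.94003
(6.01512 − 7.01600)·x = 6.94003 − 7.01600
x = -0.07597 / -1.00088 = 0.07590 → 7.59% Li-6, 92.41% Li-7.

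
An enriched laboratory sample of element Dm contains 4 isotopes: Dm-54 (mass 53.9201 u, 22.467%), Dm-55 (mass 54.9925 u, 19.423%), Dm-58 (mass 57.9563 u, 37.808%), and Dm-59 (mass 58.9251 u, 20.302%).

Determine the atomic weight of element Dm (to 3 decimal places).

56.671 u

The abundance-weighted mean is 0.22467 × 53.9201 + 0.19423 × 54.9925 + 0.37808 × 57.9563 + 0.20302 × 58.9251
= 12.11423 + 10.68119 + 21.91212 + 11.96297 = 56.67051 u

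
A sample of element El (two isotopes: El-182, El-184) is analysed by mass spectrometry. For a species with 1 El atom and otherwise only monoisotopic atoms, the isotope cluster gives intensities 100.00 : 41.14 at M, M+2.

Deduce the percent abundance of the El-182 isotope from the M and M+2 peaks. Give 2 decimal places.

If p is the fraction of El that is El-182, then I(M+2)/I(M) = [C(1,1)·p^0·(1−p)] / p^1 = 1·(1−p)/p = 41.14/100.00 = 0.4114
(1−p)/p = 0.4114/1 = 0.4114  ⇒  p = 1/(1 + 0.4114) = 0.7085
El-182: 70.85%, El-184: 29.15%.

70.85%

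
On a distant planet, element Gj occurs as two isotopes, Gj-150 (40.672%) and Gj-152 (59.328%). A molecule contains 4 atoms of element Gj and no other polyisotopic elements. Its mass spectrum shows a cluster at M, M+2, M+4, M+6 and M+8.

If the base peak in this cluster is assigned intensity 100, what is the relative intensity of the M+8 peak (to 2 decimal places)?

Term probabilities: M 0.0274, M+2 0.1597, M+4 0.3494, M+6 0.3397, M+8 0.1239. Base peak = M+4.
P(M+4) = C(4,2) × 0.40672^2 × 0.59328^2 = 6 × 0.16542116 × 0.35198116 = 0.349351 (base)
P(M+8) = C(4,4) × 0.40672^0 × 0.59328^4 = 1 × 1.0000 × 0.12389074 = 0.123891
Relative intensity = 0.123891 / 0.349351 × 100 = 35.46

35.46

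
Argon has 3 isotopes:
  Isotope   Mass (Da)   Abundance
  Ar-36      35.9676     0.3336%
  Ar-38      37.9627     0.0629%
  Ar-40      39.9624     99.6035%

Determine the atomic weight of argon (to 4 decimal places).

Ar = Σ fᵢ·mᵢ = 0.003336 × 35.9676 + 0.000629 × 37.9627 + 0.996035 × 39.9624
= 0.11999 + 0.02388 + 39.80395 = 39.94782 Da

39.9478 Da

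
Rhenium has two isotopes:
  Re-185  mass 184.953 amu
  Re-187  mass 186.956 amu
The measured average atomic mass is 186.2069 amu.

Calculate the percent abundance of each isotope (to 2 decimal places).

Writing the weighted mean with unknown fraction x of Re-185:
184.953·x + 186.956·(1 − x) = 186.2069
(184.953 − 186.956)·x = 186.2069 − 186.956
x = -0.7491 / -2.003 = 0.37399 → 37.40% Re-185, 62.60% Re-187.

Re-185: 37.40%, Re-187: 62.60%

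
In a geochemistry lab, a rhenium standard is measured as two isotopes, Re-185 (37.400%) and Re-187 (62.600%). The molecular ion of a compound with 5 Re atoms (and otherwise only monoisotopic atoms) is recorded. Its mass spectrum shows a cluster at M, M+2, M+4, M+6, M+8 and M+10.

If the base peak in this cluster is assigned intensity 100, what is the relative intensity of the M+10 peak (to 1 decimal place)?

28.0

(0.37400 + 0.62600)^5 gives M 0.0073, M+2 0.0612, M+4 0.2050, M+6 0.3431, M+8 0.2872, M+10 0.0961; the largest is M+6.
P(M+6) = C(5,3) × 0.37400^2 × 0.62600^3 = 10 × 0.139876 × 0.24531438 = 0.343136 (base)
P(M+10) = C(5,5) × 0.37400^0 × 0.62600^5 = 1 × 1.0000 × 0.09613282 = 0.096133
Relative intensity = 0.096133 / 0.343136 × 100 = 28.0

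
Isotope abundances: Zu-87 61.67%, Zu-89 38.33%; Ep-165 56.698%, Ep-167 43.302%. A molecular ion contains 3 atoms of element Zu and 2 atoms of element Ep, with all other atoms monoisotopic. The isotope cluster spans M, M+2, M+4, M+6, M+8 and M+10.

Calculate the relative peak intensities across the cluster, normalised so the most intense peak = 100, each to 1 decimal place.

Element Zu pattern (n=3): 0.23454266 : 0.43732869 : 0.27181464 : 0.05631401
Element Ep pattern (n=2): 0.32146632 : 0.49102736 : 0.18750632
Convolve the two distributions (both contribute in 2-u steps):
  M: 0.23454266×0.32146632 = 0.075398
  M+2: 0.23454266×0.49102736 + 0.43732869×0.32146632 = 0.255753
  M+4: 0.23454266×0.18750632 + 0.43732869×0.49102736 + 0.27181464×0.32146632 = 0.346098
  M+6: 0.43732869×0.18750632 + 0.27181464×0.49102736 + 0.05631401×0.32146632 = 0.233573
  M+8: 0.27181464×0.18750632 + 0.05631401×0.49102736 = 0.078619
  M+10: 0.05631401×0.18750632 = 0.010559
Scale to base peak (0.346098) = 100: 21.8 : 73.9 : 100.0 : 67.5 : 22.7 : 3.1

21.8 : 73.9 : 100.0 : 67.5 : 22.7 : 3.1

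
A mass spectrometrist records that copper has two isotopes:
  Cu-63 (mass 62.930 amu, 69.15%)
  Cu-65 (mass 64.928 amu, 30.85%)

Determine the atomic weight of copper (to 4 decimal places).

Average mass = Σ (abundance × isotope mass) = 0.6915 × 62.930 + 0.3085 × 64.928
= 43.51610 + 20.03029 = 63.54639 amu

63.5464 amu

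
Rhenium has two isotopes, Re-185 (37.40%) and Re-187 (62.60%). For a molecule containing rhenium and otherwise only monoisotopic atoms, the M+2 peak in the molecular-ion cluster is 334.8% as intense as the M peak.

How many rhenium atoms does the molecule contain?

With n Re atoms, P(M+2)/P(M) = C(n,1)·p^(n−1)q / p^n = n·q/p = n · 0.6260/0.3740.
n = 3.348 × 0.3740/0.6260 = 2.00 ≈ 2

2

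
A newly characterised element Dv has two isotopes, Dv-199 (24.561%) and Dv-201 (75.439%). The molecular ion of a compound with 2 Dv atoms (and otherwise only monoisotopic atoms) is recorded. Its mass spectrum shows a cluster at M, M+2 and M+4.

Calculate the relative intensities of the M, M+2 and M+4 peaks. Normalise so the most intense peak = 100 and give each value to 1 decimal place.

10.6 : 65.1 : 100.0

Each Dv atom is independently Dv-199 (p = 0.24561) or Dv-201 (q = 0.75439); the cluster is the binomial expansion (p + q)^2.
P(M) = 0.24561^2 = 0.060324
P(M+2) = 2 × 0.24561^1 × 0.75439^1 = 0.370571
P(M+4) = 0.75439^2 = 0.569104
The M+4 peak is largest (0.569104); scaling to 100 gives 10.6 : 65.1 : 100.0.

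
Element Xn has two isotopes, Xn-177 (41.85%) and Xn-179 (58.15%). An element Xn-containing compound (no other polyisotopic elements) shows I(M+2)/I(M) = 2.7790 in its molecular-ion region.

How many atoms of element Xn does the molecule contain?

2

For n independent Xn atoms, I(M+2)/I(M) = n · (abundance Xn-179) / (abundance Xn-177) = n · 0.5815/0.4185.
n = 2.7790 × 0.4185/0.5815 = 2.00 ≈ 2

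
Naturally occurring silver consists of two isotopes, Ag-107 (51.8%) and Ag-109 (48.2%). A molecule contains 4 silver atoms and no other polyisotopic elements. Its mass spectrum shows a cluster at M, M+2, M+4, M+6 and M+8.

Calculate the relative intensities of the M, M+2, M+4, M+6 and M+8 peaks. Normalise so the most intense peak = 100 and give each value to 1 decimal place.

19.2 : 71.6 : 100.0 : 62.0 : 14.4

Expanding (0.518 + 0.482)^4:
P(M) = 0.518^4 = 0.071998
P(M+2) = 4 × 0.518^3 × 0.482^1 = 0.267976
P(M+4) = 6 × 0.518^2 × 0.482^2 = 0.374029
P(M+6) = 4 × 0.518^1 × 0.482^3 = 0.232023
P(M+8) = 0.482^4 = 0.053974
The M+4 peak is largest (0.374029); scaling to 100 gives 19.2 : 71.6 : 100.0 : 62.0 : 14.4.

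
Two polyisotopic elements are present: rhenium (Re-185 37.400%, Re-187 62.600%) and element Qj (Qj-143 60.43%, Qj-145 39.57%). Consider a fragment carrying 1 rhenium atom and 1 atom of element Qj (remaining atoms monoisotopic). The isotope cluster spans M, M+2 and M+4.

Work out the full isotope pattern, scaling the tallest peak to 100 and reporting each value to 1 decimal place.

42.9 : 100.0 : 47.1

Rhenium pattern (n=1): 0.3740 : 0.6260
Element Qj pattern (n=1): 0.6043 : 0.3957
Convolve the two distributions (both contribute in 2-u steps):
  M: 0.3740×0.6043 = 0.226008
  M+2: 0.3740×0.3957 + 0.6260×0.6043 = 0.526284
  M+4: 0.6260×0.3957 = 0.247708
Scale to base peak (0.526284) = 100: 42.9 : 100.0 : 47.1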